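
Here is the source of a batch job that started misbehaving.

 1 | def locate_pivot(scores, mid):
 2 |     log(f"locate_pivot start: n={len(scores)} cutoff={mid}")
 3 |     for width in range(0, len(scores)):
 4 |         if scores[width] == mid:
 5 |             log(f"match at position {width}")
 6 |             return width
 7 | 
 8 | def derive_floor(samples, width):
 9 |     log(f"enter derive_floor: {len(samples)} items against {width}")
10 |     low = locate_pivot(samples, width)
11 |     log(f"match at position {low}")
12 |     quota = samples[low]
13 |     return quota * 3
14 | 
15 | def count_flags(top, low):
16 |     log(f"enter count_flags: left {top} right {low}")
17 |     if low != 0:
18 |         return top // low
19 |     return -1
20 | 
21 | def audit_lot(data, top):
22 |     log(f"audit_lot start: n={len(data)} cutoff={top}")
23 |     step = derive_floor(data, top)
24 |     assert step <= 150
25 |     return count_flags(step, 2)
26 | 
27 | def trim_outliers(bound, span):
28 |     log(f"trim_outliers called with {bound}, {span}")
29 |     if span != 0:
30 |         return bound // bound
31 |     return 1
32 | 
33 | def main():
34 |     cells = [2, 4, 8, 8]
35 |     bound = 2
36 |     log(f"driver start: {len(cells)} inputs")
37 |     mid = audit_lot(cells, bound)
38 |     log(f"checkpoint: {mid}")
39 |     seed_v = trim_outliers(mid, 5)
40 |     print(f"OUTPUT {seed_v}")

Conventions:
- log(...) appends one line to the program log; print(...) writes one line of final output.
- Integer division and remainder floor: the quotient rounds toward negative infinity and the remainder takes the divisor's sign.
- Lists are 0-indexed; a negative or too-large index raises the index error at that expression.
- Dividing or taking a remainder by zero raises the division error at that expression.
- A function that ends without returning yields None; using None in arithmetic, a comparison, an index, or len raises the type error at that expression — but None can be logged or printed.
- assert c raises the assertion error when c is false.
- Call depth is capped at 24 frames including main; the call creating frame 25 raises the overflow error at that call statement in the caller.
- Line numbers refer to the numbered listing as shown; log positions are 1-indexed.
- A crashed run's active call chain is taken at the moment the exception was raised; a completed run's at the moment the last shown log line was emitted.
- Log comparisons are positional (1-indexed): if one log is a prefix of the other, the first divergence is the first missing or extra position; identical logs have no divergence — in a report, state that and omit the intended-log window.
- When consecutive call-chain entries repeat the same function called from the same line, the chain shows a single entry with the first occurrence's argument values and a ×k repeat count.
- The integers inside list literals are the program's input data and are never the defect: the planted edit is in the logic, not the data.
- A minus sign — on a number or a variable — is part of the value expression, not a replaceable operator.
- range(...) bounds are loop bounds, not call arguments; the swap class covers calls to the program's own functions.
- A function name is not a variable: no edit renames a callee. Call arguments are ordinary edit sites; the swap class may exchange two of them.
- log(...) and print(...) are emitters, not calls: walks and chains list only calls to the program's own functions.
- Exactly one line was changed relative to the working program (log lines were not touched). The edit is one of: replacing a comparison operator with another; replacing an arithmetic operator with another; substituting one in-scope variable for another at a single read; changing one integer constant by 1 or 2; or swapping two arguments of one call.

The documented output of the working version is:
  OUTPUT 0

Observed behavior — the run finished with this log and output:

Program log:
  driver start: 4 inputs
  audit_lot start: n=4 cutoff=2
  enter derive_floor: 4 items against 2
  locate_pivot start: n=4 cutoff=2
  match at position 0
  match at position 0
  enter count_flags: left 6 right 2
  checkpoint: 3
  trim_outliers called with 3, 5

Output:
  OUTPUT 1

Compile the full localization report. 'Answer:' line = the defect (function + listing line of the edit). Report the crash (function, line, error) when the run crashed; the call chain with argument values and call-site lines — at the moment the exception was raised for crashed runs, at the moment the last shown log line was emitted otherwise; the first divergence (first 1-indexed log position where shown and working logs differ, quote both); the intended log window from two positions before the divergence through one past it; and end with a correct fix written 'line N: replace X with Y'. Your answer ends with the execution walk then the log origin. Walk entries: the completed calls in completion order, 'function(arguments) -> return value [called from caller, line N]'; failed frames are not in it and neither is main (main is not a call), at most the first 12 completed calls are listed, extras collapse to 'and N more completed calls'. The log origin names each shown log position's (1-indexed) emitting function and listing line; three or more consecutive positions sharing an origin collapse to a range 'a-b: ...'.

Answer: the defect is in trim_outliers at line 30.
Key observation: The two runs log identically and part ways only at the printed values.
Call chain: main -> trim_outliers(3, 5) (called at line 39).
First divergence: there is none — every log position agrees.
Execution walk:
  locate_pivot([2, 4, 8, 8], 2) -> 0  [called from derive_floor, line 10]
  derive_floor([2, 4, 8, 8], 2) -> 6  [called from audit_lot, line 23]
  count_flags(6, 2) -> 3  [called from audit_lot, line 25]
  audit_lot([2, 4, 8, 8], 2) -> 3  [called from main, line 37]
  trim_outliers(3, 5) -> 1  [called from main, line 39]
Log origins:
  1: from main, line 36
  2: from audit_lot, line 22
  3: from derive_floor, line 9
  4: from locate_pivot, line 2
  5: from locate_pivot, line 5
  6: from derive_floor, line 11
  7: from count_flags, line 16
  8: from main, line 38
  9: from trim_outliers, line 28
A correct fix: line 30: replace `bound // bound` with `bound // span`.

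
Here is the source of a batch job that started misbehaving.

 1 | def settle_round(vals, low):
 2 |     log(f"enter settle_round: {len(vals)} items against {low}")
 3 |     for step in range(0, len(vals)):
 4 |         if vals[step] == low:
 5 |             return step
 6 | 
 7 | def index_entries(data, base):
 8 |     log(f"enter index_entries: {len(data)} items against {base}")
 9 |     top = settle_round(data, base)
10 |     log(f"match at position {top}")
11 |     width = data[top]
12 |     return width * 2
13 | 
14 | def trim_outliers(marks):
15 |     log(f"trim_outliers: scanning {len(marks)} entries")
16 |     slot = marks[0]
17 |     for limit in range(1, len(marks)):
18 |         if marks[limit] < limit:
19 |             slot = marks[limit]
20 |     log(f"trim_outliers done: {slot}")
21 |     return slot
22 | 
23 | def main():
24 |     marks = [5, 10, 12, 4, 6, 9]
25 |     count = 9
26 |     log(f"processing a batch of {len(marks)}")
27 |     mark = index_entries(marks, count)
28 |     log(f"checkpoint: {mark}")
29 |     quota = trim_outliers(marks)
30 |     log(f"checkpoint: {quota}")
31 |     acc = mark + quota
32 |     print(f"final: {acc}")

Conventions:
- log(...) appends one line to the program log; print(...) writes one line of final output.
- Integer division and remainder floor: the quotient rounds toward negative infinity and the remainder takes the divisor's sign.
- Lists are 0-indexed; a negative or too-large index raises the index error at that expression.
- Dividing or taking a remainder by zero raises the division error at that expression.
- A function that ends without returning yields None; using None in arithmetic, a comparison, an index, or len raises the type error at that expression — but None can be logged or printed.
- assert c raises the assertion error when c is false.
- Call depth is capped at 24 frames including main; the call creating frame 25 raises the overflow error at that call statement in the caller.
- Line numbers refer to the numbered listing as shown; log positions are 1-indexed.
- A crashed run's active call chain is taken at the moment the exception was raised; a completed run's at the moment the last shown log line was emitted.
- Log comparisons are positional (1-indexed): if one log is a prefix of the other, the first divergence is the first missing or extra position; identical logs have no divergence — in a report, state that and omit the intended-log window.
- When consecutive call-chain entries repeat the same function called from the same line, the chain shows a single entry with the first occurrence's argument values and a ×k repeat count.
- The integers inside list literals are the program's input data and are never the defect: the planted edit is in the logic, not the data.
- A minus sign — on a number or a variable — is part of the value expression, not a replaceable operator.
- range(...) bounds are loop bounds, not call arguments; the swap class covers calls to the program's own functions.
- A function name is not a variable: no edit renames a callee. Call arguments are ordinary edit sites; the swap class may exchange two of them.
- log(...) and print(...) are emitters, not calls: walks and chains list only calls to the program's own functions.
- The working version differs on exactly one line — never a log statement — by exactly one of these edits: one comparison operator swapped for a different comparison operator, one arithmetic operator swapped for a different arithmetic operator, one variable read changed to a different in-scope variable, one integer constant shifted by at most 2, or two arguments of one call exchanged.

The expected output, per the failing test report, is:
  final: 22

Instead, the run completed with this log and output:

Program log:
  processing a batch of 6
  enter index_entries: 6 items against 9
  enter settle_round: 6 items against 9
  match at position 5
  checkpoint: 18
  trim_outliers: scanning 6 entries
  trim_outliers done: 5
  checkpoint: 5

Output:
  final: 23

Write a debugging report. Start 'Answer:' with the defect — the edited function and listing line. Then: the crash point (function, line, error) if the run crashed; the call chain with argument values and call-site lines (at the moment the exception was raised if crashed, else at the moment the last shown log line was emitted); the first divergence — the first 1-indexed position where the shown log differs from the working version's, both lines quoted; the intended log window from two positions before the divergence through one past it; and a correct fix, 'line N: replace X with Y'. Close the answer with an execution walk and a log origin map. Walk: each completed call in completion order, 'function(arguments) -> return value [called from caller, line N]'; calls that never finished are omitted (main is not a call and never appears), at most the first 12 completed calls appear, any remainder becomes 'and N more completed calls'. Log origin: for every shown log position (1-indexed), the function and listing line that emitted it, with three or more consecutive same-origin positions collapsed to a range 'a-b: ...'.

Answer: the defect is in trim_outliers at line 18.
Key fact: Log line 7 is where behavior first shows: 'trim_outliers done: 5' appears instead of 'trim_outliers done: 4'.
Call chain: main.
First divergence: position 7 — the shown line 'trim_outliers done: 5' should read 'trim_outliers done: 4'.
Intended log window:
  5: checkpoint: 18
  6: trim_outliers: scanning 6 entries
  7: trim_outliers done: 4
  8: checkpoint: 4
Execution walk:
  settle_round([5, 10, 12, 4, 6, 9], 9) -> 5  [called from index_entries, line 9]
  index_entries([5, 10, 12, 4, 6, 9], 9) -> 18  [called from main, line 27]
  trim_outliers([5, 10, 12, 4, 6, 9]) -> 5  [called from main, line 29]
Log origins:
  1: from main, line 26
  2: from index_entries, line 8
  3: from settle_round, line 2
  4: from index_entries, line 10
  5: from main, line 28
  6: from trim_outliers, line 15
  7: from trim_outliers, line 20
  8: from main, line 30
A correct fix: line 18: replace `marks[limit] < limit` with `marks[limit] < slot`.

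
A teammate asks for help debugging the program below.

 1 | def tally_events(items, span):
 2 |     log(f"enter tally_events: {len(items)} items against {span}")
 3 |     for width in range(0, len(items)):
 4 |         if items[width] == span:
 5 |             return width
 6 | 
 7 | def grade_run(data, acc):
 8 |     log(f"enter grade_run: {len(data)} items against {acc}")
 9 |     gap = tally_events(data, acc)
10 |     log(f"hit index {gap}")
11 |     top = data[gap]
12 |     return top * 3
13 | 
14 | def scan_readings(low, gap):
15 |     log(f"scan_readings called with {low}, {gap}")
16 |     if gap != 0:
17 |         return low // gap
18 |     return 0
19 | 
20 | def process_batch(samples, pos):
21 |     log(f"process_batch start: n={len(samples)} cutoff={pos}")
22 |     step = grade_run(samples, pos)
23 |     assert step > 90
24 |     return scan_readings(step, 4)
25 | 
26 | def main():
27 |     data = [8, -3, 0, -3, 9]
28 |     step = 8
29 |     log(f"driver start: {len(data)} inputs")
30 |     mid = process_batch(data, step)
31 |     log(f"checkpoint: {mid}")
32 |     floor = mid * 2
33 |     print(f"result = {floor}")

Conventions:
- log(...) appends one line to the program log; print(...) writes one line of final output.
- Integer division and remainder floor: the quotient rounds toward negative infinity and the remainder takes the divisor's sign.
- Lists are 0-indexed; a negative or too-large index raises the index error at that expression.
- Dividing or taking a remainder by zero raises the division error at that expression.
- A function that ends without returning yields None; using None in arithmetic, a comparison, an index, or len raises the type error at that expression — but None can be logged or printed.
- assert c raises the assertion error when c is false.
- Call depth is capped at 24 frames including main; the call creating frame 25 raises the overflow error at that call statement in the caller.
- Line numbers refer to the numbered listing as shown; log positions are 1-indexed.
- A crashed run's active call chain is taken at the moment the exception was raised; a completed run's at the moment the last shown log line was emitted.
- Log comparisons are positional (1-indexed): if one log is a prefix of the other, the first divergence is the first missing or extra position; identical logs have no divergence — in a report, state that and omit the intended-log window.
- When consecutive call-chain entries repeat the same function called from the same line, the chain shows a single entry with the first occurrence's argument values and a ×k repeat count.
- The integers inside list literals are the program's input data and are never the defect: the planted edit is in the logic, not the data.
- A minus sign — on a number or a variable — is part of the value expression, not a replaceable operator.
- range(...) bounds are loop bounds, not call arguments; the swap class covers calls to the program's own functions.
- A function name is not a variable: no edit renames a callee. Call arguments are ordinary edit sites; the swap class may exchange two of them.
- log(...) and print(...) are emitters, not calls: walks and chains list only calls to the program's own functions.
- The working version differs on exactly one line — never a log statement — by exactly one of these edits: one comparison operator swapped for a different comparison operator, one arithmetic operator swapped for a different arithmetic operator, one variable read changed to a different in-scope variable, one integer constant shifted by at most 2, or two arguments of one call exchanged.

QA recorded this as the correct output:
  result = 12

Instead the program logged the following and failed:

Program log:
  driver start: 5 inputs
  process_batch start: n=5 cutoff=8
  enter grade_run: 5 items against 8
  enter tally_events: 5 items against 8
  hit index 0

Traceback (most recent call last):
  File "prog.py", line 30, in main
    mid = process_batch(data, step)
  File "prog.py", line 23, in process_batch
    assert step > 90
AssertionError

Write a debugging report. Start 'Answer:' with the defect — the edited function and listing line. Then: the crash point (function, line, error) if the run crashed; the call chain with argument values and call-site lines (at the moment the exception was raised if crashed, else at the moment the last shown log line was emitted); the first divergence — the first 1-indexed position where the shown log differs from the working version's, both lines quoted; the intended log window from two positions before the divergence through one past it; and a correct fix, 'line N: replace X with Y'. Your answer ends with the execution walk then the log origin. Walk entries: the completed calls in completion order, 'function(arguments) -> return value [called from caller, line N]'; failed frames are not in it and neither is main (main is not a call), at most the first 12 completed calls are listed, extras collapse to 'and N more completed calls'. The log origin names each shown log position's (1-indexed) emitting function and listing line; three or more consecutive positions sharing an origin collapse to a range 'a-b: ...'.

Answer: the defect is in process_batch at line 23.
The tell: The faulty run's log stops after 5 lines; the working version's next line would be 'scan_readings called with 24, 4'.
Crash: process_batch, line 23, AssertionError.
Call chain: main -> process_batch([8, -3, 0, -3, 9], 8) (called at line 30).
First divergence: position 6 (shown log ended at 5 lines; the working version continues: 'scan_readings called with 24, 4').
Intended log window:
  4: enter tally_events: 5 items against 8
  5: hit index 0
  6: scan_readings called with 24, 4
  7: checkpoint: 6
Execution walk:
  tally_events([8, -3, 0, -3, 9], 8) -> 0  [called from grade_run, line 9]
  grade_run([8, -3, 0, -3, 9], 8) -> 24  [called from process_batch, line 22]
Origin of each log line:
  1 — main, line 29
  2 — process_batch, line 21
  3 — grade_run, line 8
  4 — tally_events, line 2
  5 — grade_run, line 10
A correct fix: line 23: replace `>` with `<=`.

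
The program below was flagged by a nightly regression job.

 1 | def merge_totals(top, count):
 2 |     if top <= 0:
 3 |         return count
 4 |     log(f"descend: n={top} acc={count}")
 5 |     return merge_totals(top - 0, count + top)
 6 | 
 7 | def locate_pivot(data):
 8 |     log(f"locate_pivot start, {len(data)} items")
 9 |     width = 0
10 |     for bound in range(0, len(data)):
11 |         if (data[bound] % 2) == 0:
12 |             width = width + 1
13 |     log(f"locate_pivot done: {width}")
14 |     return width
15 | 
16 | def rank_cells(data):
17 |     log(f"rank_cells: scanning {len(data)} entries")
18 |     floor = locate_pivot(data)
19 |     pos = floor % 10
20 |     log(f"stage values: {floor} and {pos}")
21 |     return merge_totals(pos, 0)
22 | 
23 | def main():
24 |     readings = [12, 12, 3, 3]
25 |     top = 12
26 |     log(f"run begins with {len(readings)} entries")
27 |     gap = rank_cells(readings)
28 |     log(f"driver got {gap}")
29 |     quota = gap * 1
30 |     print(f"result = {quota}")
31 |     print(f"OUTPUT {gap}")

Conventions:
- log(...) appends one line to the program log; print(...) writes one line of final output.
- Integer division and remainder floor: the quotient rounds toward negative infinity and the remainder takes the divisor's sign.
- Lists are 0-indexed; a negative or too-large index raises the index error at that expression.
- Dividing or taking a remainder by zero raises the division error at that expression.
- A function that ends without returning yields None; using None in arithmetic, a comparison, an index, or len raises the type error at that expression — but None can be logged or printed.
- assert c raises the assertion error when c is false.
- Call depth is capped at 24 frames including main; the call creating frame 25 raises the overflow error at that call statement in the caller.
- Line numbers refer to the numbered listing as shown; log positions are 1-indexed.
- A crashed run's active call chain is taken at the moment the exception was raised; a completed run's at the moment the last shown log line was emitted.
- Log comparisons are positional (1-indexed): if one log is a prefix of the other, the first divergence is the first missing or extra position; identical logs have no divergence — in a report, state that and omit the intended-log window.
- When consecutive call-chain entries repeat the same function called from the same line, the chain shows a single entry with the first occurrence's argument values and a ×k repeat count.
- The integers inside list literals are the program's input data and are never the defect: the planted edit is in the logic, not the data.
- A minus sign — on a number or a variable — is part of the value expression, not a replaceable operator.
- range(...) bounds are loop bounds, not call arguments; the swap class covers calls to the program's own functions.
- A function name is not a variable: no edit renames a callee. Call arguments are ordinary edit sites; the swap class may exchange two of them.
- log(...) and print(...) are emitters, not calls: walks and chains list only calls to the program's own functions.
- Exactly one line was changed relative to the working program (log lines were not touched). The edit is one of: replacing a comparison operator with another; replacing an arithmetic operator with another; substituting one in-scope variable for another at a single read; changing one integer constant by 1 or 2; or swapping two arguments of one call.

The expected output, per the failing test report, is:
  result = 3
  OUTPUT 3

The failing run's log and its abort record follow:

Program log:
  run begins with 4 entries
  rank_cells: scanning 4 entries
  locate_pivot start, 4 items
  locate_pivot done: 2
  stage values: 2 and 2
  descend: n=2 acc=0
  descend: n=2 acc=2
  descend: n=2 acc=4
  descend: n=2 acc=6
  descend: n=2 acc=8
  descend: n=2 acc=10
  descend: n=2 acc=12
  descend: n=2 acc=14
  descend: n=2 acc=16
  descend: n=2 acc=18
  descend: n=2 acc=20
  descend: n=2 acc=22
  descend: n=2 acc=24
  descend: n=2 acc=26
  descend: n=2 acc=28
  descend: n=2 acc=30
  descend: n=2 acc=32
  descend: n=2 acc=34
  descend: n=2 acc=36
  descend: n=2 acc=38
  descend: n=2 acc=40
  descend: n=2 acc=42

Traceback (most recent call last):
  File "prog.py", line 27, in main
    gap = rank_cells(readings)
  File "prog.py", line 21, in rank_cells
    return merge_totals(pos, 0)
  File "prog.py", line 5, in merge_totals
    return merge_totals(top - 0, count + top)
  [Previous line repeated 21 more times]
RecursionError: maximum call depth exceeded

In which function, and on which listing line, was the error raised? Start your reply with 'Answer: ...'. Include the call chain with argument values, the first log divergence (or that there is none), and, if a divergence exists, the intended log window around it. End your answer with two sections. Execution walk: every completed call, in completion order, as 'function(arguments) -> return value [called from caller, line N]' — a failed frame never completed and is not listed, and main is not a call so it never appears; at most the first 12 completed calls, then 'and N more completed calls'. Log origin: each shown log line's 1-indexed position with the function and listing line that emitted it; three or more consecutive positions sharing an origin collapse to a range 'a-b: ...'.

Answer: the error was raised in merge_totals, line 5.
Core observation: Everything matches until log position 7, which reads 'descend: n=2 acc=2' in place of 'descend: n=1 acc=2'.
Call chain: main -> rank_cells([12, 12, 3, 3]) (called at line 27) -> merge_totals(2, 0) (called at line 21) -> merge_totals(2, 2) (called at line 5) ×21.
First divergence: position 7; shown 'descend: n=2 acc=2' vs intended 'descend: n=1 acc=2'.
Intended log window:
  5: stage values: 2 and 2
  6: descend: n=2 acc=0
  7: descend: n=1 acc=2
  8: driver got 3
Execution walk:
  locate_pivot([12, 12, 3, 3]) -> 2  [called from rank_cells, line 18]
Log origin:
  1 — main, line 26
  2 — rank_cells, line 17
  3 — locate_pivot, line 8
  4 — locate_pivot, line 13
  5 — rank_cells, line 20
  6-27 — merge_totals, line 4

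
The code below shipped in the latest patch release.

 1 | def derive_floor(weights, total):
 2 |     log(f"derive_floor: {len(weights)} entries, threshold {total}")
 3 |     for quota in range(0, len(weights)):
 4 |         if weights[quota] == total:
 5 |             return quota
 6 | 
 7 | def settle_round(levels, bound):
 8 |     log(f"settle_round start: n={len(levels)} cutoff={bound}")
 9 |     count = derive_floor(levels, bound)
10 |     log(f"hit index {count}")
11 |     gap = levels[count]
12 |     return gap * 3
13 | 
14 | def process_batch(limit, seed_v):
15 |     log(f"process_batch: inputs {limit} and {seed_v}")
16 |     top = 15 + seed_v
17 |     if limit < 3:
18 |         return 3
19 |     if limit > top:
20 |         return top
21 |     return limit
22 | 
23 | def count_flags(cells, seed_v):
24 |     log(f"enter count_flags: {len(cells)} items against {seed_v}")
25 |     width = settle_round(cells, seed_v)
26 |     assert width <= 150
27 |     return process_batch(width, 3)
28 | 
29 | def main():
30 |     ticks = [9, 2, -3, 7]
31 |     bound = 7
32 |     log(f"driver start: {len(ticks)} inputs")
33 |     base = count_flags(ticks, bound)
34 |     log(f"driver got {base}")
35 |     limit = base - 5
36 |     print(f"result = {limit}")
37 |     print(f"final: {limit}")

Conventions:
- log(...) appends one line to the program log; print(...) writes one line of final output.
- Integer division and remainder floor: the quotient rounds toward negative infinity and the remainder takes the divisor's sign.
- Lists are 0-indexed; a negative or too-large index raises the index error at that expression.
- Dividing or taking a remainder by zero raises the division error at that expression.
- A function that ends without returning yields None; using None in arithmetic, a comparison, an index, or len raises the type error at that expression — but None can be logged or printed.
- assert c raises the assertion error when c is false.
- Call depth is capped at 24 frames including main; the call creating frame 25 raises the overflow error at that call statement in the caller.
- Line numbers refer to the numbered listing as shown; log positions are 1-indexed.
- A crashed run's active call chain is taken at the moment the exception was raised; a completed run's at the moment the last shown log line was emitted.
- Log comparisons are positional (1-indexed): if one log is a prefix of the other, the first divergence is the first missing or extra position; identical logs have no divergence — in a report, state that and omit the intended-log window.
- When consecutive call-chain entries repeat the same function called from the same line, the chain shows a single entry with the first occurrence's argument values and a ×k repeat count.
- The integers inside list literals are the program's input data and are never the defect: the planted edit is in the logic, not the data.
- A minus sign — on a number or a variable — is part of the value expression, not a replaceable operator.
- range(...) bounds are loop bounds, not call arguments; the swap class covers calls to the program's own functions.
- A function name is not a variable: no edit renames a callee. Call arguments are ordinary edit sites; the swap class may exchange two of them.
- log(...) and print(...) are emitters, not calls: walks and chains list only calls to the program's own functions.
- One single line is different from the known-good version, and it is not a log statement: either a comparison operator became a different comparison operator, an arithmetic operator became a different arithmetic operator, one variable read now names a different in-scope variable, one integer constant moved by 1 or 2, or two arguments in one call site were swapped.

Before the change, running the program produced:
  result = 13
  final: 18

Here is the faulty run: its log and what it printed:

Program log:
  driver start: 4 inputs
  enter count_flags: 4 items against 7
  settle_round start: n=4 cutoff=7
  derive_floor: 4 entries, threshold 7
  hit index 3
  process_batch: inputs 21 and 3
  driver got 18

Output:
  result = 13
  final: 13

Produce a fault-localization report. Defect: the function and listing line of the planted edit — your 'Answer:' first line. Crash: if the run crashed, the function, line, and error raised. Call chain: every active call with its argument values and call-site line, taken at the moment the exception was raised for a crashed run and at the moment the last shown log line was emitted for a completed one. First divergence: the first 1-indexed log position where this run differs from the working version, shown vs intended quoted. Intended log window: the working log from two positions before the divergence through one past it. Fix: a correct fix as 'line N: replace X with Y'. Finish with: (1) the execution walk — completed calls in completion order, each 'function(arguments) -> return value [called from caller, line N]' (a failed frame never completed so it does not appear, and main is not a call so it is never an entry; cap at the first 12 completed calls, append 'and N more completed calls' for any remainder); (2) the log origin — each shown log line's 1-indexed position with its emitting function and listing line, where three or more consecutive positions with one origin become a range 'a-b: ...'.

Answer: the defect is in main at line 37.
The tell: No log line changed; the fault shows up purely in the output.
Call chain: main.
First divergence: none; the two logs match at every position.
Execution walk:
  derive_floor([9, 2, -3, 7], 7) -> 3  [called from settle_round, line 9]
  settle_round([9, 2, -3, 7], 7) -> 21  [called from count_flags, line 25]
  process_batch(21, 3) -> 18  [called from count_flags, line 27]
  count_flags([9, 2, -3, 7], 7) -> 18  [called from main, line 33]
Log line origins:
  1: emitted by main (line 32)
  2: emitted by count_flags (line 24)
  3: emitted by settle_round (line 8)
  4: emitted by derive_floor (line 2)
  5: emitted by settle_round (line 10)
  6: emitted by process_batch (line 15)
  7: emitted by main (line 34)
A correct fix: line 37: replace `limit` with `base`.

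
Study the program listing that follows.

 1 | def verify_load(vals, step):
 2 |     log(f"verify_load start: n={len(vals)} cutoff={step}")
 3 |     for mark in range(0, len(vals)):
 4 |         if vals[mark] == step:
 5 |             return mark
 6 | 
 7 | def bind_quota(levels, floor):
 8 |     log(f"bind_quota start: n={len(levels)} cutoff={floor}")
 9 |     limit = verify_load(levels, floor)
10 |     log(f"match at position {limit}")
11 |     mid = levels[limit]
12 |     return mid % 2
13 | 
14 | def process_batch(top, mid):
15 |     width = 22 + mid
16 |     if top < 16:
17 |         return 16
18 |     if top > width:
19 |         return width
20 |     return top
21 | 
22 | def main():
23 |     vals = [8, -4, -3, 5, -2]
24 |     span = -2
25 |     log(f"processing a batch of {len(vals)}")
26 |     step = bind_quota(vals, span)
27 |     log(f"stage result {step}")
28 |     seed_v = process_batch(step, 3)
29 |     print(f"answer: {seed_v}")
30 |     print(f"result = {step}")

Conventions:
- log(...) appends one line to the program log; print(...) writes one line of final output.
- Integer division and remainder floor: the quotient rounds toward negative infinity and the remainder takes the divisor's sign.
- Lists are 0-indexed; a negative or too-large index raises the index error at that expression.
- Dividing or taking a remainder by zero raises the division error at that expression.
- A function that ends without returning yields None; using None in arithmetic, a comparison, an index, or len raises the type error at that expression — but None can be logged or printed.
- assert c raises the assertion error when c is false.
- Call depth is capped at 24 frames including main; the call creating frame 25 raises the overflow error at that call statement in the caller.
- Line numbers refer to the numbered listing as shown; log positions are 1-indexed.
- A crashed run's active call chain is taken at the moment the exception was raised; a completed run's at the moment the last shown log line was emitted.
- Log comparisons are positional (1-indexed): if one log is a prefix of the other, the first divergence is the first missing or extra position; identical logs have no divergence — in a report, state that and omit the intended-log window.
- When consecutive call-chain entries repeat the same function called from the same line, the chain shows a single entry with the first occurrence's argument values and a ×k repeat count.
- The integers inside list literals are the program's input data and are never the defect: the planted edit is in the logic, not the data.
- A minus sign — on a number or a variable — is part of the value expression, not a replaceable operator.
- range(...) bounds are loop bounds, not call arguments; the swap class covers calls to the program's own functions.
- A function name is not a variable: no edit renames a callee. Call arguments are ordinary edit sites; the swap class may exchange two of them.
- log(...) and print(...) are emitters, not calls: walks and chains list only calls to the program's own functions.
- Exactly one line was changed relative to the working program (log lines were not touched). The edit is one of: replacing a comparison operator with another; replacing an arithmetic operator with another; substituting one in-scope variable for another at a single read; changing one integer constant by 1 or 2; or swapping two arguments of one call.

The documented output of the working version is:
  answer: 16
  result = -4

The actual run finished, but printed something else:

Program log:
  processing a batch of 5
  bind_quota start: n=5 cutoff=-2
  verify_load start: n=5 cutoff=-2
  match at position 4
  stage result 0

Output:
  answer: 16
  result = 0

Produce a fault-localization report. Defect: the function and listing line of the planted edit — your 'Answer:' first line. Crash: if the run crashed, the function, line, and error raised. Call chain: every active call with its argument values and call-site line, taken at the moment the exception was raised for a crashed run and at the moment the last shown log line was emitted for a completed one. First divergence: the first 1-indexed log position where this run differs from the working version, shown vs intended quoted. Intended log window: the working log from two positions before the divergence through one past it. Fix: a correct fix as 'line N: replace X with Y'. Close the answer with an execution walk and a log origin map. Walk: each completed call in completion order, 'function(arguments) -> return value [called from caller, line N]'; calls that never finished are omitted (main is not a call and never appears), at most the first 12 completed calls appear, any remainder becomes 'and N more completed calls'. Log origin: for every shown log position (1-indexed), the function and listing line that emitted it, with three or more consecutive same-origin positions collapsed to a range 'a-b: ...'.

Answer: the defect is in bind_quota at line 12.
Key observation: The earliest visible damage is log position 5 — 'stage result 0' rather than the intended 'stage result -4'.
Call chain: main.
First divergence: position 5 — shown 'stage result 0', intended 'stage result -4'.
Intended log window:
  3: verify_load start: n=5 cutoff=-2
  4: match at position 4
  5: stage result -4
Execution walk:
  verify_load([8, -4, -3, 5, -2], -2) -> 4  [called from bind_quota, line 9]
  bind_quota([8, -4, -3, 5, -2], -2) -> 0  [called from main, line 26]
  process_batch(0, 3) -> 16  [called from main, line 28]
Log line origins:
  1 — main, line 25
  2 — bind_quota, line 8
  3 — verify_load, line 2
  4 — bind_quota, line 10
  5 — main, line 27
A correct fix: line 12: replace `%` with `*`.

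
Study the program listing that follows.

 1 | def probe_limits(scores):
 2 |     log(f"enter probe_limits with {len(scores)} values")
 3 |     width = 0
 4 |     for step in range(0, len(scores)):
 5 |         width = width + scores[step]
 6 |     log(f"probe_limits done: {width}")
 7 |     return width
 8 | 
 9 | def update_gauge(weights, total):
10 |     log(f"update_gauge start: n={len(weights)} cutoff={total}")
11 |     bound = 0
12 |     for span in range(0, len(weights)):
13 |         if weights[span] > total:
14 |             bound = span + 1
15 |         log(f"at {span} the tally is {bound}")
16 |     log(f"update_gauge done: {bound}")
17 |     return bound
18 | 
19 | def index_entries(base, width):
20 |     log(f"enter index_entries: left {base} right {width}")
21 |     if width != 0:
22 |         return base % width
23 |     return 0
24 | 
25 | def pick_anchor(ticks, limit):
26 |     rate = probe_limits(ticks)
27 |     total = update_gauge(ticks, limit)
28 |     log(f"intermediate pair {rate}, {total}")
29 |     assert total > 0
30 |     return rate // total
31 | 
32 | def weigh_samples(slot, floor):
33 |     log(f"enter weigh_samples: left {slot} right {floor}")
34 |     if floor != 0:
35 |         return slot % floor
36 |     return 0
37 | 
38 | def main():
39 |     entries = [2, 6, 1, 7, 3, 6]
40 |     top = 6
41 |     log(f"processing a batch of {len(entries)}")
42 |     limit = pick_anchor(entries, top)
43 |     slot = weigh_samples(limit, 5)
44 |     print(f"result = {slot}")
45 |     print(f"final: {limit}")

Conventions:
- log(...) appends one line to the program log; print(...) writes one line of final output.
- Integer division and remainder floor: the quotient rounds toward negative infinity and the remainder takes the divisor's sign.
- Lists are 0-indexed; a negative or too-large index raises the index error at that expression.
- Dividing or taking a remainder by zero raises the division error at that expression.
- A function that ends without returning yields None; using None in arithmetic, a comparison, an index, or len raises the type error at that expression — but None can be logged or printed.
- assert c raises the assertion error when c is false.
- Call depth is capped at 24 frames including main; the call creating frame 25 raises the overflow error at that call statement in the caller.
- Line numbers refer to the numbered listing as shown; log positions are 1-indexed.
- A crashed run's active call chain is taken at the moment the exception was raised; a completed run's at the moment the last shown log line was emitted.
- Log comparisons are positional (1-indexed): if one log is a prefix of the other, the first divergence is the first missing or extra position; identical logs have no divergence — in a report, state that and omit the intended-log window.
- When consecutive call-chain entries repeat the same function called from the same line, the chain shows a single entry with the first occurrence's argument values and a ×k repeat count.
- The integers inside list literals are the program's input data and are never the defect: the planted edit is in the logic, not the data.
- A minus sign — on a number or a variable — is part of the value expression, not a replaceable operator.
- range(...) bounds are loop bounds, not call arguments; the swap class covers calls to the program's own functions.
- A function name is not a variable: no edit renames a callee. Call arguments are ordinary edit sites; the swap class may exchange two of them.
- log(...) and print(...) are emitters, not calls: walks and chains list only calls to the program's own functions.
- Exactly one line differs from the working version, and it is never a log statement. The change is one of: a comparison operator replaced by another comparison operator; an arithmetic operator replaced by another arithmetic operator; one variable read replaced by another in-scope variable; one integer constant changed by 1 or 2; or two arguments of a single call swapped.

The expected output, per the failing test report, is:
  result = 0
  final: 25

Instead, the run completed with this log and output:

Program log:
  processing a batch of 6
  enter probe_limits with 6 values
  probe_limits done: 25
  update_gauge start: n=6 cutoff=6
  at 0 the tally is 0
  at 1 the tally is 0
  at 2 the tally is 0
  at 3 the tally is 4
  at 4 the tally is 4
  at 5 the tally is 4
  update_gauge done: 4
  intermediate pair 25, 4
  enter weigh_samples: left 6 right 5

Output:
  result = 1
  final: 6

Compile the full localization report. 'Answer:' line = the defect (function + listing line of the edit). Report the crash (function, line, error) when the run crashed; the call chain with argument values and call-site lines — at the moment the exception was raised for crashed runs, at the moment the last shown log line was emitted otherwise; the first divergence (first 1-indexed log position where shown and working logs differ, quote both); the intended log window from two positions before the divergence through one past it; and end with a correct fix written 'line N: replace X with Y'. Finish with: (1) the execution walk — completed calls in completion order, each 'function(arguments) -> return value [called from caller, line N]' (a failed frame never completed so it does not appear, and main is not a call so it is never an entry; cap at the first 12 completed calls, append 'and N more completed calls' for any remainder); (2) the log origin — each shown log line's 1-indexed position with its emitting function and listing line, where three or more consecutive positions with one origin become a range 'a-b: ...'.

Answer: the defect is in update_gauge at line 14.
Key observation: The log first diverges at position 8: the faulty run prints 'at 3 the tally is 4' where the working version prints 'at 3 the tally is 1'.
Call chain: main -> weigh_samples(6, 5) (called at line 43).
First divergence: position 8 — the shown line 'at 3 the tally is 4' should read 'at 3 the tally is 1'.
Intended log window:
  6: at 1 the tally is 0
  7: at 2 the tally is 0
  8: at 3 the tally is 1
  9: at 4 the tally is 1
Execution walk:
  probe_limits([2, 6, 1, 7, 3, 6]) -> 25  [called from pick_anchor, line 26]
  update_gauge([2, 6, 1, 7, 3, 6], 6) -> 4  [called from pick_anchor, line 27]
  pick_anchor([2, 6, 1, 7, 3, 6], 6) -> 6  [called from main, line 42]
  weigh_samples(6, 5) -> 1  [called from main, line 43]
Log origins:
  1: emitted by main (line 41)
  2: emitted by probe_limits (line 2)
  3: emitted by probe_limits (line 6)
  4: emitted by update_gauge (line 10)
  5-10: emitted by update_gauge (line 15)
  11: emitted by update_gauge (line 16)
  12: emitted by pick_anchor (line 28)
  13: emitted by weigh_samples (line 33)
A correct fix: line 14: replace `span` with `bound`.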